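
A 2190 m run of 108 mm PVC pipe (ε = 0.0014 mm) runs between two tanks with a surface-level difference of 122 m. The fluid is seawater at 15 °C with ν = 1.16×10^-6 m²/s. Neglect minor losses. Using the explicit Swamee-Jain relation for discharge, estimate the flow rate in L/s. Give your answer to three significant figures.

Swamee-Jain (Type II): Q = -0.965·√(gD⁵h_f/L)·ln[ε/(3.7D) + √(3.17ν²L/(gD³h_f))]
√(gD⁵h_f/L) = √(9.81·0.108⁵·122/2190) = 0.002834
ε/(3.7D) = 3.50×10^-6; √(3.17ν²L/(gD³h_f)) = 7.87×10^-5
Q = -0.965·0.002834·ln(8.222×10^-5) = 0.02572 m³/s
Check: V = 2.81 m/s, Re = 2.61×10^5, f = 0.01489, h_f = 121 m ≈ 122 m ✓

Q ≈ 25.7 L/s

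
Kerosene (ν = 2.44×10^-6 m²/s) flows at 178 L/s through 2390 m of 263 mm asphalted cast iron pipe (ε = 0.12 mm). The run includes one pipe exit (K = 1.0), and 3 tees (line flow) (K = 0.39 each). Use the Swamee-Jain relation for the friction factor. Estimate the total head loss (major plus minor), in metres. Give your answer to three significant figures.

H_L ≈ 90.0 m

V = 4Q/(πD²) = 3.277 m/s; V²/2g = 0.5472 m
Re = 3.53×10^5, ε/D = 4.56×10^-4 → f = 0.01787 (Swamee-Jain)
Major: h_f = f(L/D)·V²/2g = 0.01787·9087·0.5472 = 88.84 m
Minor: ΣK = 2.17; h_m = ΣK·V²/2g = 1.187 m
Total H_L = 88.84 + 1.187 = 90.02 m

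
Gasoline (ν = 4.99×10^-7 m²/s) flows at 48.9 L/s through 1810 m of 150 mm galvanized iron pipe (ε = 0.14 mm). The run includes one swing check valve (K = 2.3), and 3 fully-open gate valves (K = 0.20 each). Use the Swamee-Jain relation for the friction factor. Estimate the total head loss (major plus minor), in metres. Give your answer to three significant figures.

V = 4Q/(πD²) = 2.767 m/s; V²/2g = 0.3903 m
Re = 8.32×10^5, ε/D = 9.33×10^-4 → f = 0.01979 (Swamee-Jain)
Major: h_f = f(L/D)·V²/2g = 0.01979·12067·0.3903 = 93.21 m
Minor: ΣK = 2.90; h_m = ΣK·V²/2g = 1.132 m
Total H_L = 93.21 + 1.132 = 94.34 m

H_L ≈ 94.3 m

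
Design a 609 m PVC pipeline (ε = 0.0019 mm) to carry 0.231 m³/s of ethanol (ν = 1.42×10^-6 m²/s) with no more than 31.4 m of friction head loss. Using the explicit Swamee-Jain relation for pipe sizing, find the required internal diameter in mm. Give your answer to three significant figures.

Swamee-Jain (Type III): D = 0.66·[ε^1.25·(LQ²/(gh_f))^4.75 + ν·Q^9.4·(L/(gh_f))^5.2]^0.04
LQ²/(gh_f) = 0.1055; L/(gh_f) = 1.977
Term 1 = ε^1.25·(…)^4.75 = 1.62×10^-12; Term 2 = ν·Q^9.4·(…)^5.2 = 5.12×10^-11
D = 0.66·(1.62×10^-12 + 5.12×10^-11)^0.04 = 0.2561 m = 256 mm
Check: V = 4.48 m/s, Re = 8.09×10^5, f = 0.01220, h_f = 29.7 m ≈ 31.4 m ✓

D ≈ 256 mm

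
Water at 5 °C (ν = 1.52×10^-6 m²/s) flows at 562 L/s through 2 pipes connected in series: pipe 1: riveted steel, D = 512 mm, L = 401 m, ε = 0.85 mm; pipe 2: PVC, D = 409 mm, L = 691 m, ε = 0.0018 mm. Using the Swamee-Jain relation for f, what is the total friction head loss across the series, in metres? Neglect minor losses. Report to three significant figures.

Pipe 1: V = 2.730 m/s, Re = 9.19×10^5, ε/D = 0.00166, f = 0.02262, h_1 = f(L/D)V²/2g = 6.727 m
Pipe 2: V = 4.278 m/s, Re = 1.15×10^6, ε/D = 4.40×10^-6, f = 0.01146, h_2 = f(L/D)V²/2g = 18.05 m
Series → Q common, losses add: H = Σh = 24.78 m

H ≈ 24.8 m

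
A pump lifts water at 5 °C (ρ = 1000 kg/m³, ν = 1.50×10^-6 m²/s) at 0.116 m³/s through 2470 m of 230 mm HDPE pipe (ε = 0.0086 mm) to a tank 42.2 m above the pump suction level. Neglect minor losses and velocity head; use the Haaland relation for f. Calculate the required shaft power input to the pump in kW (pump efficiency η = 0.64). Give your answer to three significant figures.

P_shaft ≈ 180 kW

V = 4Q/(πD²) = 2.792 m/s; Re = 4.28×10^5; ε/D = 3.74×10^-5; f = 0.01384
h_f = f(L/D)V²/2g = 59.06 m
Total head H = z + h_f = 42.2 + 59.06 = 101.3 m
P_hyd = ρgQH = 1000·9.81·0.116·101.3 = 115.2 kW
P_shaft = P_hyd/η = 115.2/0.64 = 180.0 kW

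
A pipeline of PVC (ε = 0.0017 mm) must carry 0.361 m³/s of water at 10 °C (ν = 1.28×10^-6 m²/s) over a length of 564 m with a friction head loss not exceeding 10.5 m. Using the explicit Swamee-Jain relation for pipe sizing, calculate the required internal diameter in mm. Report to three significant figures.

Swamee-Jain (Type III): D = 0.66·[ε^1.25·(LQ²/(gh_f))^4.75 + ν·Q^9.4·(L/(gh_f))^5.2]^0.04
LQ²/(gh_f) = 0.7136; L/(gh_f) = 5.475
Term 1 = ε^1.25·(…)^4.75 = 1.24×10^-8; Term 2 = ν·Q^9.4·(…)^5.2 = 6.13×10^-7
D = 0.66·(1.24×10^-8 + 6.13×10^-7)^0.04 = 0.3727 m = 373 mm
Check: V = 3.31 m/s, Re = 9.63×10^5, f = 0.01179, h_f = 9.95 m ≈ 10.5 m ✓

D ≈ 373 mm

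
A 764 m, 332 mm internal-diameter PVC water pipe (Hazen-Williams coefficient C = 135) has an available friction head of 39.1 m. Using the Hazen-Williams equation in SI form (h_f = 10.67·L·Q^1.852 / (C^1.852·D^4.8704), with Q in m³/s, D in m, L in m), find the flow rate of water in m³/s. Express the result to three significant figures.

Rearranging: Q = [h_f·C^1.852·D^4.8704 / (10.67·L)]^(1/1.852)
Q = [39.1·135^1.852·0.332^4.8704 / (10.67·764)]^0.540 = 0.4157 m³/s

Q ≈ 0.416 m³/s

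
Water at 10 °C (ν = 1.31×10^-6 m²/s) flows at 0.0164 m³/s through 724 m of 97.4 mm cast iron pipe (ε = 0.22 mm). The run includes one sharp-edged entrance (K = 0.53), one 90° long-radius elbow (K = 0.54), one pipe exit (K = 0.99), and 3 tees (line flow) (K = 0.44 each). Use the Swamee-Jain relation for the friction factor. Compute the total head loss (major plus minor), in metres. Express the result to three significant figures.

V = 4Q/(πD²) = 2.201 m/s; V²/2g = 0.2469 m
Re = 1.64×10^5, ε/D = 0.00226 → f = 0.02538 (Swamee-Jain)
Major: h_f = f(L/D)·V²/2g = 0.02538·7433·0.2469 = 46.59 m
Minor: ΣK = 3.38; h_m = ΣK·V²/2g = 0.8346 m
Total H_L = 46.59 + 0.8346 = 47.42 m

H_L ≈ 47.4 m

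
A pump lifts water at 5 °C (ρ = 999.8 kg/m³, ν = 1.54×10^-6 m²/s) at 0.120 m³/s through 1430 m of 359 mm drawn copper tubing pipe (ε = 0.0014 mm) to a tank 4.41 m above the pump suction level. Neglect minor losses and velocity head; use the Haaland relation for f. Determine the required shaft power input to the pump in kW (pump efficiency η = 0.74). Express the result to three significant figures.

P_shaft ≈ 13.6 kW

V = 4Q/(πD²) = 1.186 m/s; Re = 2.76×10^5; ε/D = 3.90×10^-6; f = 0.01459
h_f = f(L/D)V²/2g = 4.164 m
Total head H = z + h_f = 4.41 + 4.164 = 8.574 m
P_hyd = ρgQH = 999.8·9.81·0.120·8.574 = 10.09 kW
P_shaft = P_hyd/η = 10.09/0.74 = 13.64 kW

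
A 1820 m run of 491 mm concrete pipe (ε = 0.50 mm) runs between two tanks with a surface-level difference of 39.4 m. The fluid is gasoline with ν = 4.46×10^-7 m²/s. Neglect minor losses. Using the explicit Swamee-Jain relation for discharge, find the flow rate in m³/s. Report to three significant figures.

Q ≈ 0.615 m³/s

Swamee-Jain (Type II): Q = -0.965·√(gD⁵h_f/L)·ln[ε/(3.7D) + √(3.17ν²L/(gD³h_f))]
√(gD⁵h_f/L) = √(9.81·0.491⁵·39.4/1820) = 0.07785
ε/(3.7D) = 2.75×10^-4; √(3.17ν²L/(gD³h_f)) = 5.01×10^-6
Q = -0.965·0.07785·ln(2.802×10^-4) = 0.6145 m³/s
Check: V = 3.25 m/s, Re = 3.57×10^6, f = 0.01985, h_f = 39.5 m ≈ 39.4 m ✓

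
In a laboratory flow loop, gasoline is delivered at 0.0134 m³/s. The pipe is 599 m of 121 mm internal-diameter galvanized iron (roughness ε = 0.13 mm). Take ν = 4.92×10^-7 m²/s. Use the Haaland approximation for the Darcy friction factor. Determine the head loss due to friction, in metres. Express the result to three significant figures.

h_f ≈ 7.15 m

V = 4Q/(πD²) = 4·0.0134/(π·0.121²) = 1.165 m/s
Re = VD/ν = 1.165·0.121/4.92×10^-7 = 2.87×10^5 → turbulent
ε/D = 0.13/121 = 0.00107
Haaland: f = 0.02087
h_f = f(L/D)V²/(2g) = 0.02087·(599/0.121)·1.165²/(2·9.81) = 7.150 m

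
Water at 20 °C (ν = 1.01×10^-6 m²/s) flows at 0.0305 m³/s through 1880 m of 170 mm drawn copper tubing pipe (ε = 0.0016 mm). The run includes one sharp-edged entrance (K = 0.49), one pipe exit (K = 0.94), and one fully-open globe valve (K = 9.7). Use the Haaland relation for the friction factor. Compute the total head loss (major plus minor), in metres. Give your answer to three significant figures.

V = 4Q/(πD²) = 1.344 m/s; V²/2g = 0.09203 m
Re = 2.26×10^5, ε/D = 9.41×10^-6 → f = 0.01519 (Haaland)
Major: h_f = f(L/D)·V²/2g = 0.01519·11059·0.09203 = 15.46 m
Minor: ΣK = 11.1; h_m = ΣK·V²/2g = 1.024 m
Total H_L = 15.46 + 1.024 = 16.49 m

H_L ≈ 16.5 m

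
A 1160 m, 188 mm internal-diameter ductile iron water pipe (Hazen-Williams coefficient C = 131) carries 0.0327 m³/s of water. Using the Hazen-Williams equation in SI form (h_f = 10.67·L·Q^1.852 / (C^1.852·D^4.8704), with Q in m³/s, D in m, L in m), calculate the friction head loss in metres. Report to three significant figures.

h_f ≈ 9.03 m

h_f = 10.67·1160·0.0327^1.852 / (131^1.852·0.188^4.8704) = 9.027 m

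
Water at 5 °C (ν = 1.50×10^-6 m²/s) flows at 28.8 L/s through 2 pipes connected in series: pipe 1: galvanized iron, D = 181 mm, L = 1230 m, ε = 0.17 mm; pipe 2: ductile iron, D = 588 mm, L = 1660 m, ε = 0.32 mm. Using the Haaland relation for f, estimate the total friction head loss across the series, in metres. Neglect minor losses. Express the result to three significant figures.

Pipe 1: V = 1.119 m/s, Re = 1.35×10^5, ε/D = 9.39×10^-4, f = 0.02121, h_1 = f(L/D)V²/2g = 9.203 m
Pipe 2: V = 0.1061 m/s, Re = 4.16×10^4, ε/D = 5.44×10^-4, f = 0.02311, h_2 = f(L/D)V²/2g = 0.03741 m
Series → Q common, losses add: H = Σh = 9.241 m

H ≈ 9.24 m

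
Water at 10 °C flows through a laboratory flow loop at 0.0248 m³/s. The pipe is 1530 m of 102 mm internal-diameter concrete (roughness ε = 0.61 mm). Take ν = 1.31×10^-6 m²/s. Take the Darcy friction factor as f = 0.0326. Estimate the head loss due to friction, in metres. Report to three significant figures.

h_f ≈ 230 m

V = 4Q/(πD²) = 4·0.0248/(π·0.102²) = 3.035 m/s
h_f = f(L/D)V²/(2g) = 0.03260·(1530/0.102)·3.035²/(2·9.81) = 229.6 m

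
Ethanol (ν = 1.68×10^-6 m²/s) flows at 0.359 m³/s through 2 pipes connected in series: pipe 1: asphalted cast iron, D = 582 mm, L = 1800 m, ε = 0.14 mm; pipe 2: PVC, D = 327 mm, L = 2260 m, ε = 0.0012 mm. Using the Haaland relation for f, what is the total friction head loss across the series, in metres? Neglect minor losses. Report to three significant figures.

Pipe 1: V = 1.349 m/s, Re = 4.67×10^5, ε/D = 2.41×10^-4, f = 0.01574, h_1 = f(L/D)V²/2g = 4.517 m
Pipe 2: V = 4.275 m/s, Re = 8.32×10^5, ε/D = 3.67×10^-6, f = 0.01201, h_2 = f(L/D)V²/2g = 77.29 m
Series → Q common, losses add: H = Σh = 81.80 m

H ≈ 81.8 m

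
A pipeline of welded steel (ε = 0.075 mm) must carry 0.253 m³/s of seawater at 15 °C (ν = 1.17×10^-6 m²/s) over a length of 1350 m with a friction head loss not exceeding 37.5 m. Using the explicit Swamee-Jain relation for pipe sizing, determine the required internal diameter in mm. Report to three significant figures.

D ≈ 315 mm

Swamee-Jain (Type III): D = 0.66·[ε^1.25·(LQ²/(gh_f))^4.75 + ν·Q^9.4·(L/(gh_f))^5.2]^0.04
LQ²/(gh_f) = 0.2349; L/(gh_f) = 3.670
Term 1 = ε^1.25·(…)^4.75 = 7.17×10^-9; Term 2 = ν·Q^9.4·(…)^5.2 = 2.48×10^-9
D = 0.66·(7.17×10^-9 + 2.48×10^-9)^0.04 = 0.3154 m = 315 mm
Check: V = 3.24 m/s, Re = 8.73×10^5, f = 0.01528, h_f = 34.9 m ≈ 37.5 m ✓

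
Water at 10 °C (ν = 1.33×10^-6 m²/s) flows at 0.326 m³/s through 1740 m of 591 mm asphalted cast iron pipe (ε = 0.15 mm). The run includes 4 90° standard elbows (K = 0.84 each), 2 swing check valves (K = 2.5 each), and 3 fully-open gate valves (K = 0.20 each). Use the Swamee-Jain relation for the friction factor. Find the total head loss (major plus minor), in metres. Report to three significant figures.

V = 4Q/(πD²) = 1.188 m/s; V²/2g = 0.07198 m
Re = 5.28×10^5, ε/D = 2.54×10^-4 → f = 0.01593 (Swamee-Jain)
Major: h_f = f(L/D)·V²/2g = 0.01593·2944·0.07198 = 3.375 m
Minor: ΣK = 8.96; h_m = ΣK·V²/2g = 0.6449 m
Total H_L = 3.375 + 0.6449 = 4.020 m

H_L ≈ 4.02 m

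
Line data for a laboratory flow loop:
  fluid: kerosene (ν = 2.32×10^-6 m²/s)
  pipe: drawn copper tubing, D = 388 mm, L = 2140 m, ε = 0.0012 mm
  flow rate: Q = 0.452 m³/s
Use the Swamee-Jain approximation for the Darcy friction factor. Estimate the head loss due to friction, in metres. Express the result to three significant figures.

V = 4Q/(πD²) = 4·0.452/(π·0.388²) = 3.823 m/s
Re = VD/ν = 3.823·0.388/2.32×10^-6 = 6.39×10^5 → turbulent
ε/D = 0.0012/388 = 3.09×10^-6
Swamee-Jain: f = 0.01259
h_f = f(L/D)V²/(2g) = 0.01259·(2140/0.388)·3.823²/(2·9.81) = 51.73 m

h_f ≈ 51.7 m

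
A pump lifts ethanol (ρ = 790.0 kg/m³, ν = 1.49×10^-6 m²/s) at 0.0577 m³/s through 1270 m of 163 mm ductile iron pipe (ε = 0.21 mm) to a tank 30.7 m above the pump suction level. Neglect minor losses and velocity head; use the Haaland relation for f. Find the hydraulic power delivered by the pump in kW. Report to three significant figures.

P_hyd ≈ 43.1 kW

V = 4Q/(πD²) = 2.765 m/s; Re = 3.02×10^5; ε/D = 0.00129; f = 0.02166
h_f = f(L/D)V²/2g = 65.76 m
Total head H = z + h_f = 30.7 + 65.76 = 96.46 m
P_hyd = ρgQH = 790.0·9.81·0.0577·96.46 = 43.13 kW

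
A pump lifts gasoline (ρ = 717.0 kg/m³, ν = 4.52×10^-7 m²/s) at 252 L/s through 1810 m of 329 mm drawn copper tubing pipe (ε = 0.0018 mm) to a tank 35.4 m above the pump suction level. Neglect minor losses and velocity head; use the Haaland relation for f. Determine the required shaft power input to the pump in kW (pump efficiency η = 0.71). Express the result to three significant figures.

P_shaft ≈ 152 kW

V = 4Q/(πD²) = 2.964 m/s; Re = 2.16×10^6; ε/D = 5.47×10^-6; f = 0.01039
h_f = f(L/D)V²/2g = 25.59 m
Total head H = z + h_f = 35.4 + 25.59 = 60.99 m
P_hyd = ρgQH = 717.0·9.81·0.252·60.99 = 108.1 kW
P_shaft = P_hyd/η = 108.1/0.71 = 152.3 kW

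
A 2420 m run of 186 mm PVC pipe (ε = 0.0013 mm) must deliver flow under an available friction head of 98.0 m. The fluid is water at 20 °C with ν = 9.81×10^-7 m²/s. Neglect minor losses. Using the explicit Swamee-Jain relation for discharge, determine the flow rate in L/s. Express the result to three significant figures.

Swamee-Jain (Type II): Q = -0.965·√(gD⁵h_f/L)·ln[ε/(3.7D) + √(3.17ν²L/(gD³h_f))]
√(gD⁵h_f/L) = √(9.81·0.186⁵·98.0/2420) = 0.009404
ε/(3.7D) = 1.89×10^-6; √(3.17ν²L/(gD³h_f)) = 3.45×10^-5
Q = -0.965·0.009404·ln(3.643×10^-5) = 0.09275 m³/s
Check: V = 3.41 m/s, Re = 6.47×10^5, f = 0.01264, h_f = 97.7 m ≈ 98.0 m ✓

Q ≈ 92.7 L/s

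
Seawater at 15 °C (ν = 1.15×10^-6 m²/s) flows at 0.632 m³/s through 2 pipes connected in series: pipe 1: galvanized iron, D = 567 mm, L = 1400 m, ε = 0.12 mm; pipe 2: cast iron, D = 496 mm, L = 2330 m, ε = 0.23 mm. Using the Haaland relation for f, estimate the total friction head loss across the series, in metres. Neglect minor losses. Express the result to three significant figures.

H ≈ 54.5 m

Pipe 1: V = 2.503 m/s, Re = 1.23×10^6, ε/D = 2.12×10^-4, f = 0.01459, h_1 = f(L/D)V²/2g = 11.50 m
Pipe 2: V = 3.271 m/s, Re = 1.41×10^6, ε/D = 4.64×10^-4, f = 0.01679, h_2 = f(L/D)V²/2g = 43.00 m
Series → Q common, losses add: H = Σh = 54.50 m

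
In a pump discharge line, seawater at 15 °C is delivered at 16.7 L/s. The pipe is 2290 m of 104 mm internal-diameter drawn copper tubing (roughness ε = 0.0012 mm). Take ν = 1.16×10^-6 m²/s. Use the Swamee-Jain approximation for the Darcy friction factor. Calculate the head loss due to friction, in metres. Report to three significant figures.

h_f ≈ 69.5 m

V = 4Q/(πD²) = 4·0.0167/(π·0.104²) = 1.966 m/s
Re = VD/ν = 1.966·0.104/1.16×10^-6 = 1.76×10^5 → turbulent
ε/D = 0.0012/104 = 1.15×10^-5
Swamee-Jain: f = 0.01602
h_f = f(L/D)V²/(2g) = 0.01602·(2290/0.104)·1.966²/(2·9.81) = 69.48 m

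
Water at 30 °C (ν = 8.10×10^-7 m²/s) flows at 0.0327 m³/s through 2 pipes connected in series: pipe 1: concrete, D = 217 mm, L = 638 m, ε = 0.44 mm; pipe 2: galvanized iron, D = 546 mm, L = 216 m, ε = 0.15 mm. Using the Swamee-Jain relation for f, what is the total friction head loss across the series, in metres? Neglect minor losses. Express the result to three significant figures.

H ≈ 2.87 m

Pipe 1: V = 0.8842 m/s, Re = 2.37×10^5, ε/D = 0.00203, f = 0.02442, h_1 = f(L/D)V²/2g = 2.861 m
Pipe 2: V = 0.1397 m/s, Re = 9.41×10^4, ε/D = 2.75×10^-4, f = 0.01956, h_2 = f(L/D)V²/2g = 0.007692 m
Series → Q common, losses add: H = Σh = 2.868 m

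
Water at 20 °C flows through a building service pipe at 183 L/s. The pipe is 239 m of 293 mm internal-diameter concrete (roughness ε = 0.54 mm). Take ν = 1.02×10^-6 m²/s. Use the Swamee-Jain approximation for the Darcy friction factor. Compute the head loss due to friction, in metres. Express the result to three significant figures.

V = 4Q/(πD²) = 4·0.183/(π·0.293²) = 2.714 m/s
Re = VD/ν = 2.714·0.293/1.02×10^-6 = 7.80×10^5 → turbulent
ε/D = 0.54/293 = 0.00184
Swamee-Jain: f = 0.02326
h_f = f(L/D)V²/(2g) = 0.02326·(239/0.293)·2.714²/(2·9.81) = 7.123 m

h_f ≈ 7.12 m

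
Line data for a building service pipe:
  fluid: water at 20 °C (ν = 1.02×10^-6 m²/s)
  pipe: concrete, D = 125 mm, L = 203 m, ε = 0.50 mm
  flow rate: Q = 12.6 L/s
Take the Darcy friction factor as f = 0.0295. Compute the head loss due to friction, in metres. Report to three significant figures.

h_f ≈ 2.57 m

V = 4Q/(πD²) = 4·0.0126/(π·0.125²) = 1.027 m/s
h_f = f(L/D)V²/(2g) = 0.02950·(203/0.125)·1.027²/(2·9.81) = 2.574 m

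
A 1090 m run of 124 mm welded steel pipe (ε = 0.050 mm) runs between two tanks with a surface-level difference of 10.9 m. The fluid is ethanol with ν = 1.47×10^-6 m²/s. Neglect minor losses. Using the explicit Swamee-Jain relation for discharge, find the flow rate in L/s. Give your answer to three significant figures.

Swamee-Jain (Type II): Q = -0.965·√(gD⁵h_f/L)·ln[ε/(3.7D) + √(3.17ν²L/(gD³h_f))]
√(gD⁵h_f/L) = √(9.81·0.124⁵·10.9/1090) = 0.001696
ε/(3.7D) = 1.09×10^-4; √(3.17ν²L/(gD³h_f)) = 1.91×10^-4
Q = -0.965·0.001696·ln(3.004×10^-4) = 0.01327 m³/s
Check: V = 1.10 m/s, Re = 9.27×10^4, f = 0.02020, h_f = 10.9 m ≈ 10.9 m ✓

Q ≈ 13.3 L/s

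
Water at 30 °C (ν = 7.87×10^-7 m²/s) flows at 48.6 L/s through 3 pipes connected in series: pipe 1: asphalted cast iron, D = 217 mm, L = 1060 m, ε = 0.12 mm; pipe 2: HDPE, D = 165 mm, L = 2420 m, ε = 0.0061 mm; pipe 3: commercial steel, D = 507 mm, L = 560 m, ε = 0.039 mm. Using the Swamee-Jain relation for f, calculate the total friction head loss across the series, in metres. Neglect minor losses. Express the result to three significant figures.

Pipe 1: V = 1.314 m/s, Re = 3.62×10^5, ε/D = 5.53×10^-4, f = 0.01841, h_1 = f(L/D)V²/2g = 7.914 m
Pipe 2: V = 2.273 m/s, Re = 4.77×10^5, ε/D = 3.70×10^-5, f = 0.01375, h_2 = f(L/D)V²/2g = 53.11 m
Pipe 3: V = 0.2407 m/s, Re = 1.55×10^5, ε/D = 7.69×10^-5, f = 0.01692, h_3 = f(L/D)V²/2g = 0.05519 m
Series → Q common, losses add: H = Σh = 61.08 m

H ≈ 61.1 m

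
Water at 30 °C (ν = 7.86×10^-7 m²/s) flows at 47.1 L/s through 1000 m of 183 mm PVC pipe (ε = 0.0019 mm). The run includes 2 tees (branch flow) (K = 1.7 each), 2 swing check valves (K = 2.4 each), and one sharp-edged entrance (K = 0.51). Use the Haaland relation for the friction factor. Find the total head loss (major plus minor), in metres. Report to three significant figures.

H_L ≈ 13.6 m

V = 4Q/(πD²) = 1.791 m/s; V²/2g = 0.1634 m
Re = 4.17×10^5, ε/D = 1.04×10^-5 → f = 0.01360 (Haaland)
Major: h_f = f(L/D)·V²/2g = 0.01360·5464·0.1634 = 12.15 m
Minor: ΣK = 8.71; h_m = ΣK·V²/2g = 1.424 m
Total H_L = 12.15 + 1.424 = 13.57 m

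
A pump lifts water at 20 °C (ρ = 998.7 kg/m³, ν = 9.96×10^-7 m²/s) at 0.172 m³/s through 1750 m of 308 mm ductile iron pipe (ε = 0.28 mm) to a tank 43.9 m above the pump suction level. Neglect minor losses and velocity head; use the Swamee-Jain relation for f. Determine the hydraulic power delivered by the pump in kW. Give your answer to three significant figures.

P_hyd ≈ 125 kW

V = 4Q/(πD²) = 2.309 m/s; Re = 7.14×10^5; ε/D = 9.09×10^-4; f = 0.01975
h_f = f(L/D)V²/2g = 30.48 m
Total head H = z + h_f = 43.9 + 30.48 = 74.38 m
P_hyd = ρgQH = 998.7·9.81·0.172·74.38 = 125.3 kW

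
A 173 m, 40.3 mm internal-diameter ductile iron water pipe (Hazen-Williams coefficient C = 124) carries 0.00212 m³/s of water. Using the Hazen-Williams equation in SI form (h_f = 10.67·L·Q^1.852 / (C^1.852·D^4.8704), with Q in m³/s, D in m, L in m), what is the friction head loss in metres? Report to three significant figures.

h_f = 10.67·173·0.00212^1.852 / (124^1.852·0.0403^4.8704) = 16.99 m

h_f ≈ 17.0 m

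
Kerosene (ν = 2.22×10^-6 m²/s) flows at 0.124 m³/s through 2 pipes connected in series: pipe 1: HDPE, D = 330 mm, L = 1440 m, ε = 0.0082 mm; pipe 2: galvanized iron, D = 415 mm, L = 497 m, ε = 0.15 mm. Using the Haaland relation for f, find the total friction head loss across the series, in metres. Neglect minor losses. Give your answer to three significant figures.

H ≈ 8.15 m

Pipe 1: V = 1.450 m/s, Re = 2.16×10^5, ε/D = 2.48×10^-5, f = 0.01544, h_1 = f(L/D)V²/2g = 7.219 m
Pipe 2: V = 0.9167 m/s, Re = 1.71×10^5, ε/D = 3.61×10^-4, f = 0.01817, h_2 = f(L/D)V²/2g = 0.9321 m
Series → Q common, losses add: H = Σh = 8.151 m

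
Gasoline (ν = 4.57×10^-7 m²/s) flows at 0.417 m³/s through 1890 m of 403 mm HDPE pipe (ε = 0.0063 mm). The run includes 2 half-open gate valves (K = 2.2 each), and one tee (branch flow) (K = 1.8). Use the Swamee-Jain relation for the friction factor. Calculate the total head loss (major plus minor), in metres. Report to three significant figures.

V = 4Q/(πD²) = 3.269 m/s; V²/2g = 0.5447 m
Re = 2.88×10^6, ε/D = 1.56×10^-5 → f = 0.01048 (Swamee-Jain)
Major: h_f = f(L/D)·V²/2g = 0.01048·4690·0.5447 = 26.77 m
Minor: ΣK = 6.20; h_m = ΣK·V²/2g = 3.377 m
Total H_L = 26.77 + 3.377 = 30.14 m

H_L ≈ 30.1 m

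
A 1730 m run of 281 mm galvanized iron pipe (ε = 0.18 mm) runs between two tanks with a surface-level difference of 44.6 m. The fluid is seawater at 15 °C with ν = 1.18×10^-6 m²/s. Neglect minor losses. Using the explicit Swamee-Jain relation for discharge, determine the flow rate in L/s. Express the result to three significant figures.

Q ≈ 173 L/s

Swamee-Jain (Type II): Q = -0.965·√(gD⁵h_f/L)·ln[ε/(3.7D) + √(3.17ν²L/(gD³h_f))]
√(gD⁵h_f/L) = √(9.81·0.281⁵·44.6/1730) = 0.02105
ε/(3.7D) = 1.73×10^-4; √(3.17ν²L/(gD³h_f)) = 2.80×10^-5
Q = -0.965·0.02105·ln(2.012×10^-4) = 0.1729 m³/s
Check: V = 2.79 m/s, Re = 6.64×10^5, f = 0.01840, h_f = 44.9 m ≈ 44.6 m ✓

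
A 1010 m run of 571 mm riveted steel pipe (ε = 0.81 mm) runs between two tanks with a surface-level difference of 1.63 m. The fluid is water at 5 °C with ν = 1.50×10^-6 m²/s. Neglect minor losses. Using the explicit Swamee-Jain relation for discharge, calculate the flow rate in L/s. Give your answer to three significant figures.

Q ≈ 232 L/s

Swamee-Jain (Type II): Q = -0.965·√(gD⁵h_f/L)·ln[ε/(3.7D) + √(3.17ν²L/(gD³h_f))]
√(gD⁵h_f/L) = √(9.81·0.571⁵·1.63/1010) = 0.03100
ε/(3.7D) = 3.83×10^-4; √(3.17ν²L/(gD³h_f)) = 4.92×10^-5
Q = -0.965·0.03100·ln(4.326×10^-4) = 0.2317 m³/s
Check: V = 0.905 m/s, Re = 3.44×10^5, f = 0.02223, h_f = 1.64 m ≈ 1.63 m ✓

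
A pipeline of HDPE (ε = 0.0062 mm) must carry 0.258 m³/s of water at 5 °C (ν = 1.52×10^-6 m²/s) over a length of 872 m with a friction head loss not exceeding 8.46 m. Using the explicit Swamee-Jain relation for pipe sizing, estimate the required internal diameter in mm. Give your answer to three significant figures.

D ≈ 379 mm

Swamee-Jain (Type III): D = 0.66·[ε^1.25·(LQ²/(gh_f))^4.75 + ν·Q^9.4·(L/(gh_f))^5.2]^0.04
LQ²/(gh_f) = 0.6994; L/(gh_f) = 10.51
Term 1 = ε^1.25·(…)^4.75 = 5.66×10^-8; Term 2 = ν·Q^9.4·(…)^5.2 = 9.18×10^-7
D = 0.66·(5.66×10^-8 + 9.18×10^-7)^0.04 = 0.3794 m = 379 mm
Check: V = 2.28 m/s, Re = 5.70×10^5, f = 0.01307, h_f = 7.98 m ≈ 8.46 m ✓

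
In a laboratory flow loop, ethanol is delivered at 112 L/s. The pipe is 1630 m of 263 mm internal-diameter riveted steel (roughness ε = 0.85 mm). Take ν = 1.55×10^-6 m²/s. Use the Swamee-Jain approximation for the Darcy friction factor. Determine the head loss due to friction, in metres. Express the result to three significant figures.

h_f ≈ 36.6 m

V = 4Q/(πD²) = 4·0.112/(π·0.263²) = 2.062 m/s
Re = VD/ν = 2.062·0.263/1.55×10^-6 = 3.50×10^5 → turbulent
ε/D = 0.85/263 = 0.00323
Swamee-Jain: f = 0.02722
h_f = f(L/D)V²/(2g) = 0.02722·(1630/0.263)·2.062²/(2·9.81) = 36.55 m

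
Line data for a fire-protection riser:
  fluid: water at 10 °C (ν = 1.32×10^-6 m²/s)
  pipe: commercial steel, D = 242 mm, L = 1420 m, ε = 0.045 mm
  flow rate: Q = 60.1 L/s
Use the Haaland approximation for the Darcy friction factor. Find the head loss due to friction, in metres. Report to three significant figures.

h_f ≈ 8.37 m

V = 4Q/(πD²) = 4·0.0601/(π·0.242²) = 1.307 m/s
Re = VD/ν = 1.307·0.242/1.32×10^-6 = 2.40×10^5 → turbulent
ε/D = 0.045/242 = 1.86×10^-4
Haaland: f = 0.01639
h_f = f(L/D)V²/(2g) = 0.01639·(1420/0.242)·1.307²/(2·9.81) = 8.367 m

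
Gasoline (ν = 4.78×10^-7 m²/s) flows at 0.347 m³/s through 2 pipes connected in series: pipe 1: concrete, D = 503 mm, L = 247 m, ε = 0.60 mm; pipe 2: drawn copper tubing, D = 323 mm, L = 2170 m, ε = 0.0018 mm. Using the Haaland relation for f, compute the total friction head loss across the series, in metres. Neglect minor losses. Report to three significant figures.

Pipe 1: V = 1.746 m/s, Re = 1.84×10^6, ε/D = 0.00119, f = 0.02068, h_1 = f(L/D)V²/2g = 1.578 m
Pipe 2: V = 4.235 m/s, Re = 2.86×10^6, ε/D = 5.57×10^-6, f = 0.009985, h_2 = f(L/D)V²/2g = 61.32 m
Series → Q common, losses add: H = Σh = 62.89 m

H ≈ 62.9 m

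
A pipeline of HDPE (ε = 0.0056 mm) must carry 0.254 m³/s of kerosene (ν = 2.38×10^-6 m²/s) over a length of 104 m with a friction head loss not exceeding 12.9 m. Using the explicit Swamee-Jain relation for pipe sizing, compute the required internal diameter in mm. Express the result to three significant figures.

Swamee-Jain (Type III): D = 0.66·[ε^1.25·(LQ²/(gh_f))^4.75 + ν·Q^9.4·(L/(gh_f))^5.2]^0.04
LQ²/(gh_f) = 0.05302; L/(gh_f) = 0.8218
Term 1 = ε^1.25·(…)^4.75 = 2.38×10^-13; Term 2 = ν·Q^9.4·(…)^5.2 = 2.18×10^-12
D = 0.66·(2.38×10^-13 + 2.18×10^-12)^0.04 = 0.2264 m = 226 mm
Check: V = 6.31 m/s, Re = 6.00×10^5, f = 0.01310, h_f = 12.2 m ≈ 12.9 m ✓

D ≈ 226 mm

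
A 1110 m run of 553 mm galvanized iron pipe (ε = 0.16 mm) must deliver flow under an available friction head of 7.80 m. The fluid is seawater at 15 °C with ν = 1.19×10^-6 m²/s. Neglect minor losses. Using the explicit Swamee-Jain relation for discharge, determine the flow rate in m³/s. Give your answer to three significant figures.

Q ≈ 0.532 m³/s

Swamee-Jain (Type II): Q = -0.965·√(gD⁵h_f/L)·ln[ε/(3.7D) + √(3.17ν²L/(gD³h_f))]
√(gD⁵h_f/L) = √(9.81·0.553⁵·7.80/1110) = 0.05971
ε/(3.7D) = 7.82×10^-5; √(3.17ν²L/(gD³h_f)) = 1.96×10^-5
Q = -0.965·0.05971·ln(9.782×10^-5) = 0.5320 m³/s
Check: V = 2.21 m/s, Re = 1.03×10^6, f = 0.01564, h_f = 7.85 m ≈ 7.80 m ✓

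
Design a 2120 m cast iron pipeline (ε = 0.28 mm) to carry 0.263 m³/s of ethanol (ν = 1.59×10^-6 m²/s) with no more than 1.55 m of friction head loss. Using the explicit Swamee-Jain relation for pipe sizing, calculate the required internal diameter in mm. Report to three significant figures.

Swamee-Jain (Type III): D = 0.66·[ε^1.25·(LQ²/(gh_f))^4.75 + ν·Q^9.4·(L/(gh_f))^5.2]^0.04
LQ²/(gh_f) = 9.644; L/(gh_f) = 139.4
Term 1 = ε^1.25·(…)^4.75 = 1.71; Term 2 = ν·Q^9.4·(…)^5.2 = 0.793
D = 0.66·(1.71 + 0.793)^0.04 = 0.6847 m = 685 mm
Check: V = 0.714 m/s, Re = 3.08×10^5, f = 0.01775, h_f = 1.43 m ≈ 1.55 m ✓

D ≈ 685 mm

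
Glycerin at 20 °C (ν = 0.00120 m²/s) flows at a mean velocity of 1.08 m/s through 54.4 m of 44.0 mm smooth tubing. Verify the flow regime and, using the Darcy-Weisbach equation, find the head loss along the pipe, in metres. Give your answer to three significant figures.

Re = VD/ν = 1.08·0.04400/0.00120 = 39.6 → laminar (Re < 2300)
f = 64/Re = 1.616
h_f = f(L/D)V²/(2g) = 1.616·(54.4/0.04400)·1.08²/(2·9.81) = 118.8 m

h_f ≈ 119 m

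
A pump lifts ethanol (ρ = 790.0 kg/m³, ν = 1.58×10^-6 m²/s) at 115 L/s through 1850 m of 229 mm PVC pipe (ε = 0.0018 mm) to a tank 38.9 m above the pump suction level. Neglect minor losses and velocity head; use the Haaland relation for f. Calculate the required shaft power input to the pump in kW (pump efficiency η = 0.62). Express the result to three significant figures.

V = 4Q/(πD²) = 2.792 m/s; Re = 4.05×10^5; ε/D = 7.86×10^-6; f = 0.01365
h_f = f(L/D)V²/2g = 43.81 m
Total head H = z + h_f = 38.9 + 43.81 = 82.71 m
P_hyd = ρgQH = 790.0·9.81·0.115·82.71 = 73.71 kW
P_shaft = P_hyd/η = 73.71/0.62 = 118.9 kW

P_shaft ≈ 119 kW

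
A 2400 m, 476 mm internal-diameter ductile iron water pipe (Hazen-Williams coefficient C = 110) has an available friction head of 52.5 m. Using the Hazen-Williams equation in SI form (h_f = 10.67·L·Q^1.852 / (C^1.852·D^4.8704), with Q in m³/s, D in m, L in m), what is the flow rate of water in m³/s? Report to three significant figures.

Rearranging: Q = [h_f·C^1.852·D^4.8704 / (10.67·L)]^(1/1.852)
Q = [52.5·110^1.852·0.476^4.8704 / (10.67·2400)]^0.540 = 0.5521 m³/s

Q ≈ 0.552 m³/s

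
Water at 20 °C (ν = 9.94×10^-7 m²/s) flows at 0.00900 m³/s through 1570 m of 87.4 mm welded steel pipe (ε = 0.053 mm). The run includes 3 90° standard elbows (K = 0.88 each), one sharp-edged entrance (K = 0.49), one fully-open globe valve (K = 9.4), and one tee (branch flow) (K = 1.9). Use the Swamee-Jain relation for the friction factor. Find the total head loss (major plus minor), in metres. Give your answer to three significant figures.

H_L ≈ 43.3 m

V = 4Q/(πD²) = 1.500 m/s; V²/2g = 0.1147 m
Re = 1.32×10^5, ε/D = 6.06×10^-4 → f = 0.02023 (Swamee-Jain)
Major: h_f = f(L/D)·V²/2g = 0.02023·17963·0.1147 = 41.69 m
Minor: ΣK = 14.4; h_m = ΣK·V²/2g = 1.655 m
Total H_L = 41.69 + 1.655 = 43.34 m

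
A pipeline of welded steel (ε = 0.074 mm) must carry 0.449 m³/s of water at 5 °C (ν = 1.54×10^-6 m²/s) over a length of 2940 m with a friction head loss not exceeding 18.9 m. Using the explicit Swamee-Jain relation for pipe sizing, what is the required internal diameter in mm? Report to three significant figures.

Swamee-Jain (Type III): D = 0.66·[ε^1.25·(LQ²/(gh_f))^4.75 + ν·Q^9.4·(L/(gh_f))^5.2]^0.04
LQ²/(gh_f) = 3.197; L/(gh_f) = 15.86
Term 1 = ε^1.25·(…)^4.75 = 0.00171; Term 2 = ν·Q^9.4·(…)^5.2 = 0.00144
D = 0.66·(0.00171 + 0.00144)^0.04 = 0.5242 m = 524 mm
Check: V = 2.08 m/s, Re = 7.08×10^5, f = 0.01445, h_f = 17.9 m ≈ 18.9 m ✓

D ≈ 524 mm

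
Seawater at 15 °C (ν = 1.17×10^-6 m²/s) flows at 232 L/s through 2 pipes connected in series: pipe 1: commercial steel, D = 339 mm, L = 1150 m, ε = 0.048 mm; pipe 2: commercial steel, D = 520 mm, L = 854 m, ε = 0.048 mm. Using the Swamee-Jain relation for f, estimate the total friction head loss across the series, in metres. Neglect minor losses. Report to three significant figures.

H ≈ 17.9 m

Pipe 1: V = 2.570 m/s, Re = 7.45×10^5, ε/D = 1.42×10^-4, f = 0.01440, h_1 = f(L/D)V²/2g = 16.45 m
Pipe 2: V = 1.092 m/s, Re = 4.86×10^5, ε/D = 9.23×10^-5, f = 0.01443, h_2 = f(L/D)V²/2g = 1.441 m
Series → Q common, losses add: H = Σh = 17.89 m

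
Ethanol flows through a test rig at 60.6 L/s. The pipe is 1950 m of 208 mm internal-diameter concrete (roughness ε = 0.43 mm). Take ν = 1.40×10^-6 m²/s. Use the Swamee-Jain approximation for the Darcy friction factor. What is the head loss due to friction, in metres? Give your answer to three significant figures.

h_f ≈ 37.2 m

V = 4Q/(πD²) = 4·0.0606/(π·0.208²) = 1.783 m/s
Re = VD/ν = 1.783·0.208/1.40×10^-6 = 2.65×10^5 → turbulent
ε/D = 0.43/208 = 0.00207
Swamee-Jain: f = 0.02445
h_f = f(L/D)V²/(2g) = 0.02445·(1950/0.208)·1.783²/(2·9.81) = 37.16 m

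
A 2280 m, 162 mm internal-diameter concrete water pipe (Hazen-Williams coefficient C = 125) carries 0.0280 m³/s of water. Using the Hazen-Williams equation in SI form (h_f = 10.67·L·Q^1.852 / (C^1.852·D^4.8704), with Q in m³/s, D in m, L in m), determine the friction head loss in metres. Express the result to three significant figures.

h_f ≈ 30.0 m

h_f = 10.67·2280·0.0280^1.852 / (125^1.852·0.162^4.8704) = 29.97 m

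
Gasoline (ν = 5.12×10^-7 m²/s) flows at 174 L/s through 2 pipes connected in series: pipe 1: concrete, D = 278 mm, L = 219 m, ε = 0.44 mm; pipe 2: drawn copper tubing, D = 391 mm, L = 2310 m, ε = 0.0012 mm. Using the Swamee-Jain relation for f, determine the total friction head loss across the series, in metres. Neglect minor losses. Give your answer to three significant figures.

Pipe 1: V = 2.867 m/s, Re = 1.56×10^6, ε/D = 0.00158, f = 0.02223, h_1 = f(L/D)V²/2g = 7.335 m
Pipe 2: V = 1.449 m/s, Re = 1.11×10^6, ε/D = 3.07×10^-6, f = 0.01149, h_2 = f(L/D)V²/2g = 7.268 m
Series → Q common, losses add: H = Σh = 14.60 m

H ≈ 14.6 m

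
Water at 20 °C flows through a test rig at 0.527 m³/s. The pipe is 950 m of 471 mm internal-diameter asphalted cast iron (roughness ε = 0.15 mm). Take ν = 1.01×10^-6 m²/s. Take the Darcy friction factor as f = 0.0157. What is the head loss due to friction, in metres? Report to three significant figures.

V = 4Q/(πD²) = 4·0.527/(π·0.471²) = 3.025 m/s
h_f = f(L/D)V²/(2g) = 0.01570·(950/0.471)·3.025²/(2·9.81) = 14.77 m

h_f ≈ 14.8 m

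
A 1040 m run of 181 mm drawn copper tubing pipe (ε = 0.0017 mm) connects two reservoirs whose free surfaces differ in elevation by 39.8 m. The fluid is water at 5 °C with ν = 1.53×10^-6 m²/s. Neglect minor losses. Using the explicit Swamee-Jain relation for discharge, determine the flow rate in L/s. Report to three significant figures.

Q ≈ 80.1 L/s

Swamee-Jain (Type II): Q = -0.965·√(gD⁵h_f/L)·ln[ε/(3.7D) + √(3.17ν²L/(gD³h_f))]
√(gD⁵h_f/L) = √(9.81·0.181⁵·39.8/1040) = 0.008540
ε/(3.7D) = 2.54×10^-6; √(3.17ν²L/(gD³h_f)) = 5.77×10^-5
Q = -0.965·0.008540·ln(6.027×10^-5) = 0.08008 m³/s
Check: V = 3.11 m/s, Re = 3.68×10^5, f = 0.01396, h_f = 39.6 m ≈ 39.8 m ✓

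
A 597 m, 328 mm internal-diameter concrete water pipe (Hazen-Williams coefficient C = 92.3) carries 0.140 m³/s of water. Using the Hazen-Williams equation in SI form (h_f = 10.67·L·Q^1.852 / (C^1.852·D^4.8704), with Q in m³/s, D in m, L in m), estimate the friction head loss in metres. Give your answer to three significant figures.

h_f ≈ 8.73 m

h_f = 10.67·597·0.140^1.852 / (92.3^1.852·0.328^4.8704) = 8.732 m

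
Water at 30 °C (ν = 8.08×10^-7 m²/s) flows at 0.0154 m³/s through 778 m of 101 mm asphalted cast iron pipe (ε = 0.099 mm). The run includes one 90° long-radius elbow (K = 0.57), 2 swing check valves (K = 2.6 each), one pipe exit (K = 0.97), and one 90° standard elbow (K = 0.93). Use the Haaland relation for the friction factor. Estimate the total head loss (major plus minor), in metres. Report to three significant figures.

V = 4Q/(πD²) = 1.922 m/s; V²/2g = 0.1883 m
Re = 2.40×10^5, ε/D = 9.80×10^-4 → f = 0.02064 (Haaland)
Major: h_f = f(L/D)·V²/2g = 0.02064·7703·0.1883 = 29.94 m
Minor: ΣK = 7.67; h_m = ΣK·V²/2g = 1.444 m
Total H_L = 29.94 + 1.444 = 31.38 m

H_L ≈ 31.4 m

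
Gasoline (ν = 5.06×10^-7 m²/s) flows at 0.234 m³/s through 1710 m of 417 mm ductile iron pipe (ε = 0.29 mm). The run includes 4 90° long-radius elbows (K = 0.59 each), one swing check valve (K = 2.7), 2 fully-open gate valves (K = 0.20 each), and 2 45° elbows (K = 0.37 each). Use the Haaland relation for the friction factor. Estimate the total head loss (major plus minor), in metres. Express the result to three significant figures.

H_L ≈ 12.2 m

V = 4Q/(πD²) = 1.713 m/s; V²/2g = 0.1496 m
Re = 1.41×10^6, ε/D = 6.95×10^-4 → f = 0.01829 (Haaland)
Major: h_f = f(L/D)·V²/2g = 0.01829·4101·0.1496 = 11.22 m
Minor: ΣK = 6.20; h_m = ΣK·V²/2g = 0.9277 m
Total H_L = 11.22 + 0.9277 = 12.15 m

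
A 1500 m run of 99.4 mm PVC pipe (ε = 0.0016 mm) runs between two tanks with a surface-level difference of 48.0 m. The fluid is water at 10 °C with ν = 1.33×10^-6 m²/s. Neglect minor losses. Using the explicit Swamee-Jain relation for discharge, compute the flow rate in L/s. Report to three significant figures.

Q ≈ 15.0 L/s

Swamee-Jain (Type II): Q = -0.965·√(gD⁵h_f/L)·ln[ε/(3.7D) + √(3.17ν²L/(gD³h_f))]
√(gD⁵h_f/L) = √(9.81·0.0994⁵·48.0/1500) = 0.001745
ε/(3.7D) = 4.35×10^-6; √(3.17ν²L/(gD³h_f)) = 1.35×10^-4
Q = -0.965·0.001745·ln(1.392×10^-4) = 0.01496 m³/s
Check: V = 1.93 m/s, Re = 1.44×10^5, f = 0.01670, h_f = 47.7 m ≈ 48.0 m ✓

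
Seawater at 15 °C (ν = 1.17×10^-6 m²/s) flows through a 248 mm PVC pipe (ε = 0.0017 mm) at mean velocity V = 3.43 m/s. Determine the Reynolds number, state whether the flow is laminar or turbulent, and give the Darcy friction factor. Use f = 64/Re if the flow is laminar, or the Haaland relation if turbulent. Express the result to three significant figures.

Re = VD/ν = 3.430·0.248/1.17×10^-6 = 7.27×10^5
Re > 4000 → turbulent; ε/D = 6.85×10^-6
Haaland: f = 0.01233

Re ≈ 7.27×10^5; turbulent; f ≈ 0.0123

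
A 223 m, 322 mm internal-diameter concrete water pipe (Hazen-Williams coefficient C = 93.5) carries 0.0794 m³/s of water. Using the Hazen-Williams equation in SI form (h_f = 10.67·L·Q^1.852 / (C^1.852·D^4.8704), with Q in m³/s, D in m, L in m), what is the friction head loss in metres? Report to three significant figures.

h_f = 10.67·223·0.0794^1.852 / (93.5^1.852·0.322^4.8704) = 1.219 m

h_f ≈ 1.22 m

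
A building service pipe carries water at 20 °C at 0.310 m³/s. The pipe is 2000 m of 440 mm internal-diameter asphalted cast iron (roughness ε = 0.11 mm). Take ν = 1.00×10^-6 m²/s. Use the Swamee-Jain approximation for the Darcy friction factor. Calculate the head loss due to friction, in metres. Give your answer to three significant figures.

V = 4Q/(πD²) = 4·0.310/(π·0.440²) = 2.039 m/s
Re = VD/ν = 2.039·0.440/1.00×10^-6 = 8.97×10^5 → turbulent
ε/D = 0.11/440 = 2.50×10^-4
Swamee-Jain: f = 0.01537
h_f = f(L/D)V²/(2g) = 0.01537·(2000/0.440)·2.039²/(2·9.81) = 14.80 m

h_f ≈ 14.8 m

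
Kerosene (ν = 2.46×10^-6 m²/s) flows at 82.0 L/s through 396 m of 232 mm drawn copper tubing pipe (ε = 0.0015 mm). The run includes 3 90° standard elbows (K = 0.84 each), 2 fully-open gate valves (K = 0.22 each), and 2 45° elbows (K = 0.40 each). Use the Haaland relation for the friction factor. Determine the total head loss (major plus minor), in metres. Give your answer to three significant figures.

H_L ≈ 5.90 m

V = 4Q/(πD²) = 1.940 m/s; V²/2g = 0.1918 m
Re = 1.83×10^5, ε/D = 6.47×10^-6 → f = 0.01581 (Haaland)
Major: h_f = f(L/D)·V²/2g = 0.01581·1707·0.1918 = 5.174 m
Minor: ΣK = 3.76; h_m = ΣK·V²/2g = 0.7211 m
Total H_L = 5.174 + 0.7211 = 5.895 m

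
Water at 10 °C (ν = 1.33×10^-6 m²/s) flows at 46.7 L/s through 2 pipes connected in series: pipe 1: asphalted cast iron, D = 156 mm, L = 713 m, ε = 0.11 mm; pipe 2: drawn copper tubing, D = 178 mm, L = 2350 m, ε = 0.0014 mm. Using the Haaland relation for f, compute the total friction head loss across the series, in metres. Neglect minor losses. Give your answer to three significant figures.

Pipe 1: V = 2.443 m/s, Re = 2.87×10^5, ε/D = 7.05×10^-4, f = 0.01922, h_1 = f(L/D)V²/2g = 26.73 m
Pipe 2: V = 1.877 m/s, Re = 2.51×10^5, ε/D = 7.87×10^-6, f = 0.01489, h_2 = f(L/D)V²/2g = 35.28 m
Series → Q common, losses add: H = Σh = 62.01 m

H ≈ 62.0 m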